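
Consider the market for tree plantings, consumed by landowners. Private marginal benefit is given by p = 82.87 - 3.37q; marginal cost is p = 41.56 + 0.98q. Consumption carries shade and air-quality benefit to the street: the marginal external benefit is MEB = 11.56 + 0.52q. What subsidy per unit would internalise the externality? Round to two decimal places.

Social marginal benefit = demand + MEB = 94.43 - 2.85q.
Set SMB = MC: 94.43 - 2.85q = 41.56 + 0.98q → q* = 13.8042.
The Pigouvian subsidy equals MEB at q*: 11.56 + 0.52×13.8042 = 18.7382.

subsidy = 18.74 per unit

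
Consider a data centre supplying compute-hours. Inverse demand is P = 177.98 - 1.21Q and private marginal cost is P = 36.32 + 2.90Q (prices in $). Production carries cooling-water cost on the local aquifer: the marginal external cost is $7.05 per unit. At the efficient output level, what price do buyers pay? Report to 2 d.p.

Social marginal cost = private MC + MEC = 43.37 + 2.90Q.
Set SMC = demand: 43.37 + 2.90Q = 177.98 - 1.21Q → Q* = 32.7518.
Consumer price on the demand curve at Q*: 177.98 − 1.21×32.7518 = 138.3503.

P = $138.35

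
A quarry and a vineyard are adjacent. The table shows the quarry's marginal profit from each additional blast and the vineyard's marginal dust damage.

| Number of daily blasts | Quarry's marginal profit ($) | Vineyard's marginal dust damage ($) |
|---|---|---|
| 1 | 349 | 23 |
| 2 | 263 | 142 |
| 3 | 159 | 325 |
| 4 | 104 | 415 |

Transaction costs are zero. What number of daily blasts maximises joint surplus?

Bargaining reaches the level where marginal profit last exceeds marginal dust damage.
That holds through level 2 (263 ≥ 142) but not at 3 (159 < 325).

2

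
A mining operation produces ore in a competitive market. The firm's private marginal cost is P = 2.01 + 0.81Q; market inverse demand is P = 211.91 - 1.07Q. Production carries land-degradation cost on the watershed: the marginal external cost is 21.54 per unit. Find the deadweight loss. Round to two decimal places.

Market equilibrium (private): 2.01 + 0.81Q = 211.91 - 1.07Q → Q_m = 111.6489.
Social marginal cost = private MC + MEC = 23.55 + 0.81Q.
Set SMC = demand: 23.55 + 0.81Q = 211.91 - 1.07Q → Q* = 100.1915.
The welfare-loss triangle has base |Q_m − Q*| and height MEC(Q_m) (the vertical gap between SMC and demand is zero at Q* and MEC at Q_m).
DWL = ½ × 11.4574 × 21.5400 = 123.3962.

DWL = 123.40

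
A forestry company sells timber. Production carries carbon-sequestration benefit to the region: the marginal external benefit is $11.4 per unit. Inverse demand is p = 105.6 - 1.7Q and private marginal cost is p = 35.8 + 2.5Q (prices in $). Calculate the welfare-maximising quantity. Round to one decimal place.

Social marginal cost = private MC − MEB = 24.4 + 2.5Q.
Set SMC = demand: 24.4 + 2.5Q = 105.6 - 1.7Q → Q* = 19.3333.

Q* = 19.3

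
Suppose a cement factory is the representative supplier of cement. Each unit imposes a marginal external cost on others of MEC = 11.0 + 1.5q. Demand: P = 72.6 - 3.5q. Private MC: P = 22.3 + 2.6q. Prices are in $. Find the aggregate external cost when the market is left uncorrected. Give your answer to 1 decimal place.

Market equilibrium (private): 22.3 + 2.6q = 72.6 - 3.5q → q_m = 8.2459.
Total external cost = ∫₀^{q_m} (11.0 + 1.5q) dq = 11.0×8.2459 + ½×1.5×8.2459² = 141.7011.

$141.7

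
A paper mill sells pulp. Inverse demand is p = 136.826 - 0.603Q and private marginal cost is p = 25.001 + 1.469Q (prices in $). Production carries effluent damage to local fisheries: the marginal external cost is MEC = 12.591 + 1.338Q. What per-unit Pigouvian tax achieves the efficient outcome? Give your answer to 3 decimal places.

tax = $51.528 per unit

Social marginal cost = private MC + MEC = 37.592 + 2.807Q.
Set SMC = demand: 37.592 + 2.807Q = 136.826 - 0.603Q → Q* = 29.1009.
The Pigouvian tax equals MEC at Q*: 12.591 + 1.338×29.1009 = 51.5280.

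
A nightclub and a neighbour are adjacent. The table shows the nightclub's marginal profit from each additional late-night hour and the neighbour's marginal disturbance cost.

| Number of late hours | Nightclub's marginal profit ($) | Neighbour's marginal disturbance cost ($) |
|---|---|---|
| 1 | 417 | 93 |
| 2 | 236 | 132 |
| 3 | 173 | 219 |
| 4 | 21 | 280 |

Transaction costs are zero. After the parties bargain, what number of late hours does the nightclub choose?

Bargaining reaches the level where marginal profit last exceeds marginal disturbance cost.
That holds through level 2 (236 ≥ 132) but not at 3 (173 < 219).

2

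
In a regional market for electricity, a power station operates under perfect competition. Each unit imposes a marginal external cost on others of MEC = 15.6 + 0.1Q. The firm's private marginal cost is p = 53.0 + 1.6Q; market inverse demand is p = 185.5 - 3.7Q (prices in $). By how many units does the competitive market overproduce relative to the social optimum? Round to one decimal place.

3.4 units

Market equilibrium (private): 53.0 + 1.6Q = 185.5 - 3.7Q → Q_m = 25.0000.
Social marginal cost = private MC + MEC = 68.6 + 1.7Q.
Set SMC = demand: 68.6 + 1.7Q = 185.5 - 3.7Q → Q* = 21.6481.
Gap = |25.0000 − 21.6481| = 3.3519.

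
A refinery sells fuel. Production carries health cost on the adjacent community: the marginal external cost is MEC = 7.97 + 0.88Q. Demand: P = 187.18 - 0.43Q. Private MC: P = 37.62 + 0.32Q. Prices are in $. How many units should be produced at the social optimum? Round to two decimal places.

Social marginal cost = private MC + MEC = 45.59 + 1.20Q.
Set SMC = demand: 45.59 + 1.20Q = 187.18 - 0.43Q → Q* = 86.8650.

Q* = 86.87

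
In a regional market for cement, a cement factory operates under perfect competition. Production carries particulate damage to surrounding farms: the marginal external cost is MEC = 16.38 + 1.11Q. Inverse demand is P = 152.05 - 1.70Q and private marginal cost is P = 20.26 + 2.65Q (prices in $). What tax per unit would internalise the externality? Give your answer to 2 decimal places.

tax = $39.84 per unit

Social marginal cost = private MC + MEC = 36.64 + 3.76Q.
Set SMC = demand: 36.64 + 3.76Q = 152.05 - 1.70Q → Q* = 21.1374.
The Pigouvian tax equals MEC at Q*: 16.38 + 1.11×21.1374 = 39.8425.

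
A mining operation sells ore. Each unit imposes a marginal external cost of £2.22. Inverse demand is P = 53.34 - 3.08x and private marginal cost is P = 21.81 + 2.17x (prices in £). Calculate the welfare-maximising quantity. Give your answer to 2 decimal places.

Social marginal cost = private MC + MEC = 24.03 + 2.17x.
Set SMC = demand: 24.03 + 2.17x = 53.34 - 3.08x → x* = 5.5829.

x* = 5.58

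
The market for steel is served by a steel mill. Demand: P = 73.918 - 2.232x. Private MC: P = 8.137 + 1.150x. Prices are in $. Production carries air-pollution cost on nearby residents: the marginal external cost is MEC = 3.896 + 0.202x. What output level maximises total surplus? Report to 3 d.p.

x* = 17.267

Social marginal cost = private MC + MEC = 12.033 + 1.352x.
Set SMC = demand: 12.033 + 1.352x = 73.918 - 2.232x → x* = 17.2670.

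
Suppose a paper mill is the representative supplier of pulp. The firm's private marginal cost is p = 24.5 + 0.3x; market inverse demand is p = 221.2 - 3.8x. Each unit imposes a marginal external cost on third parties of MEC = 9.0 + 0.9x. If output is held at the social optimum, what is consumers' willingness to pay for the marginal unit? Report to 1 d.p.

Social marginal cost = private MC + MEC = 33.5 + 1.2x.
Set SMC = demand: 33.5 + 1.2x = 221.2 - 3.8x → x* = 37.5400.
Consumer price on the demand curve at x*: 221.2 − 3.8×37.5400 = 78.5480.

P = 78.5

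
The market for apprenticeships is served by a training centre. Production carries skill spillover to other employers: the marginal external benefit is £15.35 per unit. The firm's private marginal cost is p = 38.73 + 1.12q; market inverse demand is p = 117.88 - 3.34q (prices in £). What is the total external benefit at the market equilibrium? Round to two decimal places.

£272.41

Market equilibrium (private): 38.73 + 1.12q = 117.88 - 3.34q → q_m = 17.7466.
Total external benefit = MEB × q_m = 15.35 × 17.7466 = 272.4103.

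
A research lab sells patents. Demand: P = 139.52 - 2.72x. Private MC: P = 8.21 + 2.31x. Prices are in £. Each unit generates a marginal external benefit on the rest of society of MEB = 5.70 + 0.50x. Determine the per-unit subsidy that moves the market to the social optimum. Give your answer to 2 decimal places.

subsidy = £20.82 per unit

Social marginal cost = private MC − MEB = 2.51 + 1.81x.
Set SMC = demand: 2.51 + 1.81x = 139.52 - 2.72x → x* = 30.2450.
The Pigouvian subsidy equals MEB at x*: 5.70 + 0.50×30.2450 = 20.8225.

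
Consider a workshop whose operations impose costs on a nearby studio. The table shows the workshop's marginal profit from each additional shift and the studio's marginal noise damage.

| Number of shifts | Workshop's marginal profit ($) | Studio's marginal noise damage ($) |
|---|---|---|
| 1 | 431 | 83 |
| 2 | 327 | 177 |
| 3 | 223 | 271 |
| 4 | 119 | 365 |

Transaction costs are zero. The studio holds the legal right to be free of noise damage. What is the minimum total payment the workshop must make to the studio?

$260

Efficient level: marginal profit ≥ marginal noise damage through level 2, so k* = 2.
With the studio holding the right, the workshop must at least compensate total damage at k*: 83 + 177 = 260.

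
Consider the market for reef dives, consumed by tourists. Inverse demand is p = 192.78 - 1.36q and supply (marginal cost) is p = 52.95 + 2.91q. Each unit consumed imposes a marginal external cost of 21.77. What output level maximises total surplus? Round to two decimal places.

Social marginal benefit = demand − MEC = 171.01 - 1.36q.
Set SMB = MC: 171.01 - 1.36q = 52.95 + 2.91q → q* = 27.6487.

q* = 27.65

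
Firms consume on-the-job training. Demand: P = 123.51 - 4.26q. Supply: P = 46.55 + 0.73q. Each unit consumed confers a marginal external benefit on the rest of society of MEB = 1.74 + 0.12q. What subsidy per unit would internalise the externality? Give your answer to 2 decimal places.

subsidy = 3.68 per unit

Social marginal benefit = demand + MEB = 125.25 - 4.14q.
Set SMB = MC: 125.25 - 4.14q = 46.55 + 0.73q → q* = 16.1602.
The Pigouvian subsidy equals MEB at q*: 1.74 + 0.12×16.1602 = 3.6792.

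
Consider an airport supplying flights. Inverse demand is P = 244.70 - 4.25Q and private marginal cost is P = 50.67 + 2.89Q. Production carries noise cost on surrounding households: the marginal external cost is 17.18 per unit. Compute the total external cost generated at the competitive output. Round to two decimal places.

Market equilibrium (private): 50.67 + 2.89Q = 244.70 - 4.25Q → Q_m = 27.1751.
Total external cost = MEC × Q_m = 17.18 × 27.1751 = 466.8682.

466.87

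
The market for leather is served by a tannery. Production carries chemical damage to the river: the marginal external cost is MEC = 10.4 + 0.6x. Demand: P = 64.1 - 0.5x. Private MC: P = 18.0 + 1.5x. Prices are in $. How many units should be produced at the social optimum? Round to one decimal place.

x* = 13.7

Social marginal cost = private MC + MEC = 28.4 + 2.1x.
Set SMC = demand: 28.4 + 2.1x = 64.1 - 0.5x → x* = 13.7308.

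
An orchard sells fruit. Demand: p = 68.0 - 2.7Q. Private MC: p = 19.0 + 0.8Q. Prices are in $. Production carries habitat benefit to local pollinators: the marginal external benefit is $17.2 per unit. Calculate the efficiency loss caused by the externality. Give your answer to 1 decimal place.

Market equilibrium (private): 19.0 + 0.8Q = 68.0 - 2.7Q → Q_m = 14.0000.
Social marginal cost = private MC − MEB = 1.8 + 0.8Q.
Set SMC = demand: 1.8 + 0.8Q = 68.0 - 2.7Q → Q* = 18.9143.
The loss is the area between SMC and demand from Q* to Q_m; with linear curves that's a triangle of height MEB(Q_m).
DWL = ½ × 4.9143 × 17.2000 = 42.2630.

DWL = $42.3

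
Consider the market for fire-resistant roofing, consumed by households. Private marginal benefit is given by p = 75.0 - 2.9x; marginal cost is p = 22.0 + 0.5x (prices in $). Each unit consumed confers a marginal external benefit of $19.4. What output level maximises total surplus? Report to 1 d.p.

x* = 21.3

Social marginal benefit = demand + MEB = 94.4 - 2.9x.
Set SMB = MC: 94.4 - 2.9x = 22.0 + 0.5x → x* = 21.2941.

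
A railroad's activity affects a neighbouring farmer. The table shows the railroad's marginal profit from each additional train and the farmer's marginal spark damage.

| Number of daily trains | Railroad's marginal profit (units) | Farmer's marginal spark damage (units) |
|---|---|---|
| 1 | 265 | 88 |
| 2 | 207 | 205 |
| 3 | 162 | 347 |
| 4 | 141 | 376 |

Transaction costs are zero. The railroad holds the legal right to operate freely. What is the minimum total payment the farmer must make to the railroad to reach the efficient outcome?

Left alone the railroad would choose level 4 (marginal profit stays positive).
Efficient level: k* = 2 (marginal profit ≥ marginal spark damage through 2).
The farmer must at least cover the railroad's forgone profit from cutting 4→2: 162 + 141 = 303.

303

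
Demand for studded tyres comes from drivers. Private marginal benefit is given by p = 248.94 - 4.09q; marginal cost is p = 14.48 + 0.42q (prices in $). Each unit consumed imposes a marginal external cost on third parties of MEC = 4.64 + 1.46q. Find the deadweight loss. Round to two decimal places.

DWL = $543.28

Market equilibrium (private): 14.48 + 0.42q = 248.94 - 4.09q → q_m = 51.9867.
Social marginal benefit = demand − MEC = 244.30 - 5.55q.
Set SMB = MC: 244.30 - 5.55q = 14.48 + 0.42q → q* = 38.4958.
The loss is the area between SMB and MC from q* to q_m; with linear curves that's a triangle of height MEC(q_m).
DWL = ½ × 13.4909 × 80.5406 = 543.2826.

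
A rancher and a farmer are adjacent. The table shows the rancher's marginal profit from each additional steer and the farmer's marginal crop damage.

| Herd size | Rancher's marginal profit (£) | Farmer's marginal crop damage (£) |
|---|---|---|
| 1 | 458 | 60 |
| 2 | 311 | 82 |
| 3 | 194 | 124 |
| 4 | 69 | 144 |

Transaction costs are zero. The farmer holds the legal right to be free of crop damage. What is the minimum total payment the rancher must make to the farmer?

£266

Efficient level: marginal profit ≥ marginal crop damage through level 3, so k* = 3.
With the farmer holding the right, the rancher must at least compensate total damage at k*: 60 + 82 + 124 = 266.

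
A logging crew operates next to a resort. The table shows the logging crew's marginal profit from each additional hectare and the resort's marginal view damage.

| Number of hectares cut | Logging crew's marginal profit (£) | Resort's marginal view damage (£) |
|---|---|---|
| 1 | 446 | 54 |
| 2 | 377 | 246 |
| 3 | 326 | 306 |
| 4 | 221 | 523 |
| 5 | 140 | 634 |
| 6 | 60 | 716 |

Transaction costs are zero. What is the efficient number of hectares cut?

Bargaining reaches the level where marginal profit last exceeds marginal view damage.
That holds through level 3 (326 ≥ 306) but not at 4 (221 < 523).

3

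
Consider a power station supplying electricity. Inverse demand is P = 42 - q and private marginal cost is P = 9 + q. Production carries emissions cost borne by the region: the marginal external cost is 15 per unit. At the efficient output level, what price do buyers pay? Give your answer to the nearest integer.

P = 33

Social marginal cost = private MC + MEC = 24 + q.
Set SMC = demand: 24 + q = 42 - q → q* = 9.0000.
Consumer price on the demand curve at q*: 42 − 1×9.0000 = 33.0000.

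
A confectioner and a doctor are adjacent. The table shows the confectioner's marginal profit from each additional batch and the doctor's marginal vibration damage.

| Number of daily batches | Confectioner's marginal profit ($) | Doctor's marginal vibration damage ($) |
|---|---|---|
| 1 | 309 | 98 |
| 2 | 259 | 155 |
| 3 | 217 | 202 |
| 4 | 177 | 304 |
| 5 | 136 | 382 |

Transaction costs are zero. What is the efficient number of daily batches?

Bargaining reaches the level where marginal profit last exceeds marginal vibration damage.
That holds through level 3 (217 ≥ 202) but not at 4 (177 < 304).

3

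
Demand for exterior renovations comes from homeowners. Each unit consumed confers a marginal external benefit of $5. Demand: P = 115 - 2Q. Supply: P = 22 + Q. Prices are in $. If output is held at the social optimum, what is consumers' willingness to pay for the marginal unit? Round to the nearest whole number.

P = $50

Social marginal benefit = demand + MEB = 120 - 2Q.
Set SMB = MC: 120 - 2Q = 22 + Q → Q* = 32.6667.
Consumer price on the demand curve at Q*: 115 − 2×32.6667 = 49.6666.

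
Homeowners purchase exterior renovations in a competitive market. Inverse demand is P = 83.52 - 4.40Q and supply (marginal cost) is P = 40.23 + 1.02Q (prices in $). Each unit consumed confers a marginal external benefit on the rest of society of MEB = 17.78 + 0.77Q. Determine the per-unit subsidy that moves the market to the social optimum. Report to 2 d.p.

subsidy = $27.89 per unit

Social marginal benefit = demand + MEB = 101.30 - 3.63Q.
Set SMB = MC: 101.30 - 3.63Q = 40.23 + 1.02Q → Q* = 13.1333.
The Pigouvian subsidy equals MEB at Q*: 17.78 + 0.77×13.1333 = 27.8926.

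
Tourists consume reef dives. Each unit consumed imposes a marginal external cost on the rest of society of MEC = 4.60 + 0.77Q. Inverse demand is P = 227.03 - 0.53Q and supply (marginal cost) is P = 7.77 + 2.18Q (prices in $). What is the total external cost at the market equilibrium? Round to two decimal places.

Market equilibrium (private): 7.77 + 2.18Q = 227.03 - 0.53Q → Q_m = 80.9077.
Total external cost = ∫₀^{Q_m} (4.60 + 0.77Q) dQ = 4.60×80.9077 + ½×0.77×80.9077² = 2892.4069.

$2892.41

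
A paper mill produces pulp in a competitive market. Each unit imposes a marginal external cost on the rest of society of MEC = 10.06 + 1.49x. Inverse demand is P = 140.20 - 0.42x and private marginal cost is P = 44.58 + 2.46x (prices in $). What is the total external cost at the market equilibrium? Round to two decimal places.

Market equilibrium (private): 44.58 + 2.46x = 140.20 - 0.42x → x_m = 33.2014.
Total external cost = ∫₀^{x_m} (10.06 + 1.49x) dx = 10.06×33.2014 + ½×1.49×33.2014² = 1155.2441.

$1155.24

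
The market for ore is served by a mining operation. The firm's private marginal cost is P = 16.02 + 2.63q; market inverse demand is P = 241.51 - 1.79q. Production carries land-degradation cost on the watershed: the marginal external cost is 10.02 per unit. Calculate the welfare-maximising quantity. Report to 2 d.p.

q* = 48.75

Social marginal cost = private MC + MEC = 26.04 + 2.63q.
Set SMC = demand: 26.04 + 2.63q = 241.51 - 1.79q → q* = 48.7489.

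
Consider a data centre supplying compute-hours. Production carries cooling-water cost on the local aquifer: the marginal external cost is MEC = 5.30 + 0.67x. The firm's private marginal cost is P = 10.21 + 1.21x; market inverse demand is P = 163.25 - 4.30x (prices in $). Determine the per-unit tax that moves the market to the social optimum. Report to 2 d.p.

tax = $21.32 per unit

Social marginal cost = private MC + MEC = 15.51 + 1.88x.
Set SMC = demand: 15.51 + 1.88x = 163.25 - 4.30x → x* = 23.9061.
The Pigouvian tax equals MEC at x*: 5.30 + 0.67×23.9061 = 21.3171.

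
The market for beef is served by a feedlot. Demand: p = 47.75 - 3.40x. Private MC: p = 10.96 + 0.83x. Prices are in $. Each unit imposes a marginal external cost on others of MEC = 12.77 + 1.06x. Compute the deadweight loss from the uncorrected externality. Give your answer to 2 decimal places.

Market equilibrium (private): 10.96 + 0.83x = 47.75 - 3.40x → x_m = 8.6974.
Social marginal cost = private MC + MEC = 23.73 + 1.89x.
Set SMC = demand: 23.73 + 1.89x = 47.75 - 3.40x → x* = 4.5406.
Height of the DWL triangle at x_m is SMC(x_m) − demand(x_m) = MEC(x_m) = 21.9892.
DWL = ½ × 4.1568 × 21.9892 = 45.7024.

DWL = $45.70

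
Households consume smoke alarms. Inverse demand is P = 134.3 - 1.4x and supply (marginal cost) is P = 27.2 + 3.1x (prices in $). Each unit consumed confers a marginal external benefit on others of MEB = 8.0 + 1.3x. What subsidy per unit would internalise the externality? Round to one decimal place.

subsidy = $54.8 per unit

Social marginal benefit = demand + MEB = 142.3 - 0.1x.
Set SMB = MC: 142.3 - 0.1x = 27.2 + 3.1x → x* = 35.9688.
The Pigouvian subsidy equals MEB at x*: 8.0 + 1.3×35.9688 = 54.7594.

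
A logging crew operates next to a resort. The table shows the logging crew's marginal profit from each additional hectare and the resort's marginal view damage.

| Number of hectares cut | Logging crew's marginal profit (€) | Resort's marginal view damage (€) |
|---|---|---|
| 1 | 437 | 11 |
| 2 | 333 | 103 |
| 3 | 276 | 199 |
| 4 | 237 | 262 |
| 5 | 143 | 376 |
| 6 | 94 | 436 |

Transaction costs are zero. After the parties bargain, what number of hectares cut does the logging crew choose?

Bargaining reaches the level where marginal profit last exceeds marginal view damage.
That holds through level 3 (276 ≥ 199) but not at 4 (237 < 262).

3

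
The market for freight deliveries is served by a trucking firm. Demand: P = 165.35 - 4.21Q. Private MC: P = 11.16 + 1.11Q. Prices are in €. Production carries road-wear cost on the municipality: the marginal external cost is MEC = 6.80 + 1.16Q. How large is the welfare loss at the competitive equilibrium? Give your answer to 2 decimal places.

Market equilibrium (private): 11.16 + 1.11Q = 165.35 - 4.21Q → Q_m = 28.9831.
Social marginal cost = private MC + MEC = 17.96 + 2.27Q.
Set SMC = demand: 17.96 + 2.27Q = 165.35 - 4.21Q → Q* = 22.7454.
The welfare-loss triangle has base |Q_m − Q*| and height MEC(Q_m) (the vertical gap between SMC and demand is zero at Q* and MEC at Q_m).
DWL = ½ × 6.2377 × 40.4204 = 126.0652.

DWL = €126.07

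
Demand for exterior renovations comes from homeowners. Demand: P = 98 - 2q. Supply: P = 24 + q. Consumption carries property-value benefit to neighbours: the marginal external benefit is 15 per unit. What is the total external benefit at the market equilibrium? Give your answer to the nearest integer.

370

Market equilibrium (private): 24 + q = 98 - 2q → q_m = 24.6667.
Total external benefit = MEB × q_m = 15 × 24.6667 = 370.0005.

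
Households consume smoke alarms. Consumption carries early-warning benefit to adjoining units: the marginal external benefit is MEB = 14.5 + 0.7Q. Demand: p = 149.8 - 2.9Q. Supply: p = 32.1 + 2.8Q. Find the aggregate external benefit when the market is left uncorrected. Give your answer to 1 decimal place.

Market equilibrium (private): 32.1 + 2.8Q = 149.8 - 2.9Q → Q_m = 20.6491.
Total external benefit = ∫₀^{Q_m} (14.5 + 0.7Q) dQ = 14.5×20.6491 + ½×0.7×20.6491² = 448.6468.

448.6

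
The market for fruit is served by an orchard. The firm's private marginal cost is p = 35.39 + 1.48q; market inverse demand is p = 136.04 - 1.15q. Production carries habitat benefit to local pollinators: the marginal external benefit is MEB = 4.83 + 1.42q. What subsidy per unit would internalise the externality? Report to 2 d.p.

Social marginal cost = private MC − MEB = 30.56 + 0.06q.
Set SMC = demand: 30.56 + 0.06q = 136.04 - 1.15q → q* = 87.1736.
The Pigouvian subsidy equals MEB at q*: 4.83 + 1.42×87.1736 = 128.6165.

subsidy = 128.62 per unit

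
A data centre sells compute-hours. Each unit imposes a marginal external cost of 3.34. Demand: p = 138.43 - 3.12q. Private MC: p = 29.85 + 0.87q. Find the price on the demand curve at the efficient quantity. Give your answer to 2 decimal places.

P = 56.14

Social marginal cost = private MC + MEC = 33.19 + 0.87q.
Set SMC = demand: 33.19 + 0.87q = 138.43 - 3.12q → q* = 26.3759.
Consumer price on the demand curve at q*: 138.43 − 3.12×26.3759 = 56.1372.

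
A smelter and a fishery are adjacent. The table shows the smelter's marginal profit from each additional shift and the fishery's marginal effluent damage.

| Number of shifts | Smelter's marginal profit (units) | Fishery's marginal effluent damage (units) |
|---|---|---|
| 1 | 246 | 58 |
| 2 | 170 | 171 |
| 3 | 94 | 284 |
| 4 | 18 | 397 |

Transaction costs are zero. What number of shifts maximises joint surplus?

Bargaining reaches the level where marginal profit last exceeds marginal effluent damage.
That holds through level 1 (246 ≥ 58) but not at 2 (170 < 171).

1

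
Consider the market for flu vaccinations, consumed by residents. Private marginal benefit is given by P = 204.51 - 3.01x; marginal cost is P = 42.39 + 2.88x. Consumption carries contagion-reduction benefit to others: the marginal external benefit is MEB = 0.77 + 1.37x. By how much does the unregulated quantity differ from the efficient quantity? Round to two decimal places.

Market equilibrium (private): 42.39 + 2.88x = 204.51 - 3.01x → x_m = 27.5246.
Social marginal benefit = demand + MEB = 205.28 - 1.64x.
Set SMB = MC: 205.28 - 1.64x = 42.39 + 2.88x → x* = 36.0376.
Gap = |27.5246 − 36.0376| = 8.5130.

8.51 units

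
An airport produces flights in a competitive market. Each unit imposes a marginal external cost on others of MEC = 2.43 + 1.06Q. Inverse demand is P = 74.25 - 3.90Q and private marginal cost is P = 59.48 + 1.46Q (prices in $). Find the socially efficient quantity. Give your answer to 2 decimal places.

Social marginal cost = private MC + MEC = 61.91 + 2.52Q.
Set SMC = demand: 61.91 + 2.52Q = 74.25 - 3.90Q → Q* = 1.9221.

Q* = 1.92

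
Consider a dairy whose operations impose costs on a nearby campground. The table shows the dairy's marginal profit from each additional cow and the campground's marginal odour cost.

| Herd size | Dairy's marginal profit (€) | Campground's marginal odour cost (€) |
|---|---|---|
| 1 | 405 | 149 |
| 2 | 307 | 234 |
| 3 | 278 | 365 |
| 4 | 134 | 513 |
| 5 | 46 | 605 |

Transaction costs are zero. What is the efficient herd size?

2

Bargaining reaches the level where marginal profit last exceeds marginal odour cost.
That holds through level 2 (307 ≥ 234) but not at 3 (278 < 365).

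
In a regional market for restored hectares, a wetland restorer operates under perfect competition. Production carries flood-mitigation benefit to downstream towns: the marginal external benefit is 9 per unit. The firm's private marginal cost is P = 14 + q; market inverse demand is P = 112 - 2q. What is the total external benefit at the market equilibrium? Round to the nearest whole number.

Market equilibrium (private): 14 + q = 112 - 2q → q_m = 32.6667.
Total external benefit = MEB × q_m = 9 × 32.6667 = 294.0003.

294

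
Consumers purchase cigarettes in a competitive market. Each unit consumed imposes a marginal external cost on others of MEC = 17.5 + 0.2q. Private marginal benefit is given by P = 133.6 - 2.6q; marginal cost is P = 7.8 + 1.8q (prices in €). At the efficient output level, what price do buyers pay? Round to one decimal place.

P = €72.4

Social marginal benefit = demand − MEC = 116.1 - 2.8q.
Set SMB = MC: 116.1 - 2.8q = 7.8 + 1.8q → q* = 23.5435.
Consumer price on the demand curve at q*: 133.6 − 2.6×23.5435 = 72.3869.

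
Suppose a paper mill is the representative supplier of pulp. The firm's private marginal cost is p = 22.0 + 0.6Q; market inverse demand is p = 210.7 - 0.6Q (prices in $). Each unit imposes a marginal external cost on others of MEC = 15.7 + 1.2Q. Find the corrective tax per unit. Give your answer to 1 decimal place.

Social marginal cost = private MC + MEC = 37.7 + 1.8Q.
Set SMC = demand: 37.7 + 1.8Q = 210.7 - 0.6Q → Q* = 72.0833.
The Pigouvian tax equals MEC at Q*: 15.7 + 1.2×72.0833 = 102.2000.

tax = $102.2 per unit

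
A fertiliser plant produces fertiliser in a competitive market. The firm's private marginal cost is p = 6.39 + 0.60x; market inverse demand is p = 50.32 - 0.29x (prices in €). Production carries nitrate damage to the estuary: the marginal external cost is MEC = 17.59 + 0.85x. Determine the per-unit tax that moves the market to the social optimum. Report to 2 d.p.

tax = €30.46 per unit

Social marginal cost = private MC + MEC = 23.98 + 1.45x.
Set SMC = demand: 23.98 + 1.45x = 50.32 - 0.29x → x* = 15.1379.
The Pigouvian tax equals MEC at x*: 17.59 + 0.85×15.1379 = 30.4572.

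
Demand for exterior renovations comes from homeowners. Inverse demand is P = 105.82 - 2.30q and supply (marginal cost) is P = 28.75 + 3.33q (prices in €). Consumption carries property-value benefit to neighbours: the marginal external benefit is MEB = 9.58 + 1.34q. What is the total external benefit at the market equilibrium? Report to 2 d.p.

Market equilibrium (private): 28.75 + 3.33q = 105.82 - 2.30q → q_m = 13.6892.
Total external benefit = ∫₀^{q_m} (9.58 + 1.34q) dq = 9.58×13.6892 + ½×1.34×13.6892² = 256.6966.

€256.70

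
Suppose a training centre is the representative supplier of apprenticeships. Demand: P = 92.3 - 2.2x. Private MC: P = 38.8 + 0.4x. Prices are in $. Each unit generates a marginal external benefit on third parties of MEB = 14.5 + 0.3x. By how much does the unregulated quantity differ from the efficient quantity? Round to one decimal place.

9.0 units

Market equilibrium (private): 38.8 + 0.4x = 92.3 - 2.2x → x_m = 20.5769.
Social marginal cost = private MC − MEB = 24.3 + 0.1x.
Set SMC = demand: 24.3 + 0.1x = 92.3 - 2.2x → x* = 29.5652.
Gap = |20.5769 − 29.5652| = 8.9883.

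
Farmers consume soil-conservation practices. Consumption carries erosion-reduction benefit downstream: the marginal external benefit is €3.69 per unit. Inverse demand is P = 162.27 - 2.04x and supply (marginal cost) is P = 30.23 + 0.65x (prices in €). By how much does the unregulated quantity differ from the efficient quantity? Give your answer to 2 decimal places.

Market equilibrium (private): 30.23 + 0.65x = 162.27 - 2.04x → x_m = 49.0855.
Social marginal benefit = demand + MEB = 165.96 - 2.04x.
Set SMB = MC: 165.96 - 2.04x = 30.23 + 0.65x → x* = 50.4572.
Gap = |49.0855 − 50.4572| = 1.3717.

1.37 units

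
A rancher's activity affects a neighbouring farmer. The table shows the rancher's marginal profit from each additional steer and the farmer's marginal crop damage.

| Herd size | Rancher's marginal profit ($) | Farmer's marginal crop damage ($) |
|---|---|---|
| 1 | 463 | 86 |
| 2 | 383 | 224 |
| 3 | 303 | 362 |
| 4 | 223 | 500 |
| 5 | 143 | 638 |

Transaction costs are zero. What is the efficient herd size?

2

Bargaining reaches the level where marginal profit last exceeds marginal crop damage.
That holds through level 2 (383 ≥ 224) but not at 3 (303 < 362).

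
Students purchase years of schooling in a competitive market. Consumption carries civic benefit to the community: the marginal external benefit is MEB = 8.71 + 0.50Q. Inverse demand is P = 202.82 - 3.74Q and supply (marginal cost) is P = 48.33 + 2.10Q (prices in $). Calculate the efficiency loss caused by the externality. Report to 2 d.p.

DWL = $45.06

Market equilibrium (private): 48.33 + 2.10Q = 202.82 - 3.74Q → Q_m = 26.4538.
Social marginal benefit = demand + MEB = 211.53 - 3.24Q.
Set SMB = MC: 211.53 - 3.24Q = 48.33 + 2.10Q → Q* = 30.5618.
Height of the DWL triangle at Q_m is SMB(Q_m) − MC(Q_m) = MEB(Q_m) = 21.9369.
DWL = ½ × 4.1080 × 21.9369 = 45.0584.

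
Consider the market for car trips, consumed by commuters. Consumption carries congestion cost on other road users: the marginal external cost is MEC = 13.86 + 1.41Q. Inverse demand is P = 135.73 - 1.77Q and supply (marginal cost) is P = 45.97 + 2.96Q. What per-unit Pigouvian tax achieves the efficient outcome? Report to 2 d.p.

Social marginal benefit = demand − MEC = 121.87 - 3.18Q.
Set SMB = MC: 121.87 - 3.18Q = 45.97 + 2.96Q → Q* = 12.3616.
The Pigouvian tax equals MEC at Q*: 13.86 + 1.41×12.3616 = 31.2899.

tax = 31.29 per unit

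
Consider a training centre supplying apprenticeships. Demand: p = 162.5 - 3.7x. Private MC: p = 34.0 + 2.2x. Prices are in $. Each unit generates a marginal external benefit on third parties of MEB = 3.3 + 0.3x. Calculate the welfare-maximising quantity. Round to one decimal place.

x* = 23.5

Social marginal cost = private MC − MEB = 30.7 + 1.9x.
Set SMC = demand: 30.7 + 1.9x = 162.5 - 3.7x → x* = 23.5357.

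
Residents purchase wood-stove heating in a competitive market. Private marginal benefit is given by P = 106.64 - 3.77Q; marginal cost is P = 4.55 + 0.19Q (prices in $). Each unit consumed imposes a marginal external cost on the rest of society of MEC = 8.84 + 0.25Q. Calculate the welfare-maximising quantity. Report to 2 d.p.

Q* = 22.15

Social marginal benefit = demand − MEC = 97.80 - 4.02Q.
Set SMB = MC: 97.80 - 4.02Q = 4.55 + 0.19Q → Q* = 22.1496.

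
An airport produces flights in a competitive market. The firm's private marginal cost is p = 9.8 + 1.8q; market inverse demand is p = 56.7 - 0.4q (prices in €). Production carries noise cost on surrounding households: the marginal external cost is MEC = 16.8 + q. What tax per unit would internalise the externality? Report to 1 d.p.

tax = €26.2 per unit

Social marginal cost = private MC + MEC = 26.6 + 2.8q.
Set SMC = demand: 26.6 + 2.8q = 56.7 - 0.4q → q* = 9.4063.
The Pigouvian tax equals MEC at q*: 16.8 + 1.0×9.4063 = 26.2063.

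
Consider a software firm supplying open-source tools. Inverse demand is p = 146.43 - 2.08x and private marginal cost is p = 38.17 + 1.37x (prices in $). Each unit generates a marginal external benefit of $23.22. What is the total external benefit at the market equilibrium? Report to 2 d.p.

$728.64

Market equilibrium (private): 38.17 + 1.37x = 146.43 - 2.08x → x_m = 31.3797.
Total external benefit = MEB × x_m = 23.22 × 31.3797 = 728.6366.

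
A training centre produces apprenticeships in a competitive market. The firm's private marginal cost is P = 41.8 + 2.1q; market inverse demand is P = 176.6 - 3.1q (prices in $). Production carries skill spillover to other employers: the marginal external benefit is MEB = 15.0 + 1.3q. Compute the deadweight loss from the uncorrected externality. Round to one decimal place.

DWL = $304.1

Market equilibrium (private): 41.8 + 2.1q = 176.6 - 3.1q → q_m = 25.9231.
Social marginal cost = private MC − MEB = 26.8 + 0.8q.
Set SMC = demand: 26.8 + 0.8q = 176.6 - 3.1q → q* = 38.4103.
The welfare-loss triangle has base |q_m − q*| and height MEB(q_m) (the vertical gap between SMC and demand is zero at q* and MEB at q_m).
DWL = ½ × 12.4872 × 48.7000 = 304.0633.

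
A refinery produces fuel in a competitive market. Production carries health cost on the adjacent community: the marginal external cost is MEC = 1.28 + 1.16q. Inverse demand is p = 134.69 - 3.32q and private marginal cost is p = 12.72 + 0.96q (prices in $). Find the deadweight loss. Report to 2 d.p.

Market equilibrium (private): 12.72 + 0.96q = 134.69 - 3.32q → q_m = 28.4977.
Social marginal cost = private MC + MEC = 14.00 + 2.12q.
Set SMC = demand: 14.00 + 2.12q = 134.69 - 3.32q → q* = 22.1857.
The welfare-loss triangle has base |q_m − q*| and height MEC(q_m) (the vertical gap between SMC and demand is zero at q* and MEC at q_m).
DWL = ½ × 6.3120 × 34.3373 = 108.3685.

DWL = $108.37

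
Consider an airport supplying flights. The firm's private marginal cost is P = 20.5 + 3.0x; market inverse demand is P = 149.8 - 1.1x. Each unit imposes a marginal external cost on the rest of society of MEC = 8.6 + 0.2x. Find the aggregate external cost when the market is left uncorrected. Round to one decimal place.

370.7

Market equilibrium (private): 20.5 + 3.0x = 149.8 - 1.1x → x_m = 31.5366.
Total external cost = ∫₀^{x_m} (8.6 + 0.2x) dx = 8.6×31.5366 + ½×0.2×31.5366² = 370.6705.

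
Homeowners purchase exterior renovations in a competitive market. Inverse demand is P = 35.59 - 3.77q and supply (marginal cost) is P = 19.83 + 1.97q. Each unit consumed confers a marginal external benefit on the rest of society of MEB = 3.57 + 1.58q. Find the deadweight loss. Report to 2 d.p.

DWL = 7.52

Market equilibrium (private): 19.83 + 1.97q = 35.59 - 3.77q → q_m = 2.7456.
Social marginal benefit = demand + MEB = 39.16 - 2.19q.
Set SMB = MC: 39.16 - 2.19q = 19.83 + 1.97q → q* = 4.6466.
Between q* and q_m the wedge SMB − MC runs linearly from 0 to MEB(q_m), so the loss is a triangle.
DWL = ½ × 1.9010 × 7.9081 = 7.5166.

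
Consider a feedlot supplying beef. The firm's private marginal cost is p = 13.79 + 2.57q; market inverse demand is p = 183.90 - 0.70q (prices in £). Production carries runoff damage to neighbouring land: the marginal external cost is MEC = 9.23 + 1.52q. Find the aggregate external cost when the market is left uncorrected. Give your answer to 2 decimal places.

Market equilibrium (private): 13.79 + 2.57q = 183.90 - 0.70q → q_m = 52.0214.
Total external cost = ∫₀^{q_m} (9.23 + 1.52q) dq = 9.23×52.0214 + ½×1.52×52.0214² = 2536.8893.

£2536.89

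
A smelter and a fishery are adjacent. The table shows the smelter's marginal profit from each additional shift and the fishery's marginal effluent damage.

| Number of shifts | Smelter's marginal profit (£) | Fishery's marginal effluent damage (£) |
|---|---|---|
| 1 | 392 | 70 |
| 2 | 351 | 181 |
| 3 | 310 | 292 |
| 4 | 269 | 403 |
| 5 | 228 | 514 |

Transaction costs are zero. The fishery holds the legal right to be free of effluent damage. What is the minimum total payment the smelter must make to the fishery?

£543

Efficient level: marginal profit ≥ marginal effluent damage through level 3, so k* = 3.
With the fishery holding the right, the smelter must at least compensate total damage at k*: 70 + 181 + 292 = 543.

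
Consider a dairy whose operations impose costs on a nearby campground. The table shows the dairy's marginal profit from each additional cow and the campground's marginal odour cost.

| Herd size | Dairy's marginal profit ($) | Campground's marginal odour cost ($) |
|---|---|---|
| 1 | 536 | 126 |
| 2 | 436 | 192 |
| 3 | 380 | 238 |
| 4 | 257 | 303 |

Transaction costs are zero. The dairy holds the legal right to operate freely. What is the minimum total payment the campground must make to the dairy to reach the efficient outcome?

Left alone the dairy would choose level 4 (marginal profit stays positive).
Efficient level: k* = 3 (marginal profit ≥ marginal odour cost through 3).
The campground must at least cover the dairy's forgone profit from cutting 4→3: 257 = 257.

$257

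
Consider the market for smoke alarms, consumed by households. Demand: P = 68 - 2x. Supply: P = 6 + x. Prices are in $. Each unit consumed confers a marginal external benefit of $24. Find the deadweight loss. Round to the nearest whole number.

DWL = $96

Market equilibrium (private): 6 + x = 68 - 2x → x_m = 20.6667.
Social marginal benefit = demand + MEB = 92 - 2x.
Set SMB = MC: 92 - 2x = 6 + x → x* = 28.6667.
The loss is the area between SMB and MC from x* to x_m; with linear curves that's a triangle of height MEB(x_m).
DWL = ½ × 8.0000 × 24.0000 = 96.0000.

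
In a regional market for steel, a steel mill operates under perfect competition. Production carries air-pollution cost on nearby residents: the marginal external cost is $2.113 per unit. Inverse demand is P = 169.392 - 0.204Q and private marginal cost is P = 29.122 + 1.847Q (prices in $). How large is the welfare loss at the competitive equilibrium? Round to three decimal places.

Market equilibrium (private): 29.122 + 1.847Q = 169.392 - 0.204Q → Q_m = 68.3910.
Social marginal cost = private MC + MEC = 31.235 + 1.847Q.
Set SMC = demand: 31.235 + 1.847Q = 169.392 - 0.204Q → Q* = 67.3608.
The welfare-loss triangle has base |Q_m − Q*| and height MEC(Q_m) (the vertical gap between SMC and demand is zero at Q* and MEC at Q_m).
DWL = ½ × 1.0302 × 2.1130 = 1.0884.

DWL = $1.088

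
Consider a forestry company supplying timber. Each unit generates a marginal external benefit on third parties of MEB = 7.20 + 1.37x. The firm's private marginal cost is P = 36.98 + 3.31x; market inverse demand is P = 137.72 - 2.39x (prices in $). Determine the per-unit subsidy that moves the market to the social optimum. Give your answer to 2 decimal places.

Social marginal cost = private MC − MEB = 29.78 + 1.94x.
Set SMC = demand: 29.78 + 1.94x = 137.72 - 2.39x → x* = 24.9284.
The Pigouvian subsidy equals MEB at x*: 7.20 + 1.37×24.9284 = 41.3519.

subsidy = $41.35 per unit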